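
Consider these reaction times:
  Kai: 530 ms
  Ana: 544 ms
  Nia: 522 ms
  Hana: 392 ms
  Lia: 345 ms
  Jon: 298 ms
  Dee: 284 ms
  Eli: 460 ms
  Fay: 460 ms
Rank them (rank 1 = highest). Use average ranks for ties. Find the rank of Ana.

1

Sorted (descending): 544, 530, 522, 460, 460, 392, 345, 298, 284
The 2 values of 460 occupy positions 4–5 → average rank (4+5)/2 = 4.5.
Ana has value 544 ms → rank 1.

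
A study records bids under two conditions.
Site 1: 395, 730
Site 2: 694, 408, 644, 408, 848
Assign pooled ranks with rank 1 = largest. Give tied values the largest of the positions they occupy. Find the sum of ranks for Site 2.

20

Sorted (descending): 848, 730, 694, 644, 408, 408, 395
The 2 values of 408 occupy positions 5–6 → each gets rank 6.
Site 2 values → pooled ranks: 694→3, 408→6, 644→4, 408→6, 848→1
Rank sum = 3 + 6 + 4 + 6 + 1 = 20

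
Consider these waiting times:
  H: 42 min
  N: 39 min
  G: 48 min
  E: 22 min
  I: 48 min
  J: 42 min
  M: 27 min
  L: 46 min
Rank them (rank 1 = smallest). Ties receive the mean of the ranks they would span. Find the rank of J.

Sorted (ascending): 22, 27, 39, 42, 42, 46, 48, 48
The 2 values of 42 occupy positions 4–5 → average rank (4+5)/2 = 4.5.
The 2 values of 48 occupy positions 7–8 → average rank (7+8)/2 = 7.5.
J has value 42 min → rank 4.5.

4.5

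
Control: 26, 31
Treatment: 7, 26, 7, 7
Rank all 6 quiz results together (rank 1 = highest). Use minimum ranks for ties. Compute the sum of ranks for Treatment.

Sorted (descending): 31, 26, 26, 7, 7, 7
The 2 values of 26 occupy positions 2–3 → each gets rank 2.
The 3 values of 7 occupy positions 4–6 → each gets rank 4.
Treatment values → pooled ranks: 7→4, 26→2, 7→4, 7→4
Rank sum = 4 + 2 + 4 + 4 = 14

14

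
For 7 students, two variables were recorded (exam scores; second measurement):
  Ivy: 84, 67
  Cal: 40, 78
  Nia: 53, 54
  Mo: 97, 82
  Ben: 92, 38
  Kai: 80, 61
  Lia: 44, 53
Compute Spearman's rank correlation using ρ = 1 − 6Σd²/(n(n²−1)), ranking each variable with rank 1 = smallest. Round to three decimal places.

Ranks of variable 1: 5, 1, 3, 7, 6, 4, 2
Ranks of variable 2: 5, 6, 3, 7, 1, 4, 2
d = r₁ − r₂: 0, -5, 0, 0, 5, 0, 0
d²: 0, 25, 0, 0, 25, 0, 0; Σd² = 50
ρ = 1 − 6·50/(7·48) = 1 − 300/336 = 0.107

0.107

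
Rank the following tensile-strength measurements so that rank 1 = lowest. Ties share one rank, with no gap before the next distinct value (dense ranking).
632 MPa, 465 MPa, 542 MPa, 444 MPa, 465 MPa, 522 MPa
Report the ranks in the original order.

5, 2, 4, 1, 2, 3

Sorted (ascending): 444, 465, 465, 522, 542, 632
The 2 values of 465 share dense rank 2.
Remaining distinct values take the next consecutive integers.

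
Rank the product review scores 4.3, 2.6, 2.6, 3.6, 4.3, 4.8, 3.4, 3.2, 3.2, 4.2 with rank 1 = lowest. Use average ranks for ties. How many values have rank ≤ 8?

7

Sorted (ascending): 2.6, 2.6, 3.2, 3.2, 3.4, 3.6, 4.2, 4.3, 4.3, 4.8
The 2 values of 2.6 occupy positions 1–2 → average rank (1+2)/2 = 1.5.
The 2 values of 3.2 occupy positions 3–4 → average rank (3+4)/2 = 3.5.
The 2 values of 4.3 occupy positions 8–9 → average rank (8+9)/2 = 8.5.
Ranks ≤ 8: {1.5, 1.5, 3.5, 3.5, 5, 6, 7} → 7 values.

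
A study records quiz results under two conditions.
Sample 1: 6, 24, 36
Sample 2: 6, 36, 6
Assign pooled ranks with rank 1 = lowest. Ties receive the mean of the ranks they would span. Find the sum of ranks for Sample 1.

11.5

Sorted (ascending): 6, 6, 6, 24, 36, 36
The 3 values of 6 occupy positions 1–3 → average rank 2.
The 2 values of 36 occupy positions 5–6 → average rank (5+6)/2 = 5.5.
Sample 1 values → pooled ranks: 6→2, 24→4, 36→5.5
Rank sum = 2 + 4 + 5.5 = 11.5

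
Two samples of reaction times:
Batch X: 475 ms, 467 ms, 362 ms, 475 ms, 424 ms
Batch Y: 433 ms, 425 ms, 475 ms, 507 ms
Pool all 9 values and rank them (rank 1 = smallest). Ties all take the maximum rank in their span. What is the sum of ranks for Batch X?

24

Sorted (ascending): 362, 424, 425, 433, 467, 475, 475, 475, 507
The 3 values of 475 occupy positions 6–8 → each gets rank 8.
Batch X values → pooled ranks: 475→8, 467→5, 362→1, 475→8, 424→2
Rank sum = 8 + 5 + 1 + 8 + 2 = 24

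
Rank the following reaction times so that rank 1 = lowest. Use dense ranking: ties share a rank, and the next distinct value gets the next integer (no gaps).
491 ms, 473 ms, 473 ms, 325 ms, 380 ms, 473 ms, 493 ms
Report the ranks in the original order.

Sorted (ascending): 325, 380, 473, 473, 473, 491, 493
The 3 values of 473 share dense rank 3.
Remaining distinct values take the next consecutive integers.

4, 3, 3, 1, 2, 3, 5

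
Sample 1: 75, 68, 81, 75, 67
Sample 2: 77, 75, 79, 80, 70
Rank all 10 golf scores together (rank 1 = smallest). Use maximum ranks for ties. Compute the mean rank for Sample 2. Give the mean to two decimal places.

6.60

Sorted (ascending): 67, 68, 70, 75, 75, 75, 77, 79, 80, 81
The 3 values of 75 occupy positions 4–6 → each gets rank 6.
Sample 2 values → pooled ranks: 77→7, 75→6, 79→8, 80→9, 70→3
Mean rank = (7 + 6 + 8 + 9 + 3) / 5 = 6.60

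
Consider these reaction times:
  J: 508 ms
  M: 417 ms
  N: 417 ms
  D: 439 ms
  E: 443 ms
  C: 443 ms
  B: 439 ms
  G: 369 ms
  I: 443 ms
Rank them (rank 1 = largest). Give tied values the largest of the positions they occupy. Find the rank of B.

6

Sorted (descending): 508, 443, 443, 443, 439, 439, 417, 417, 369
The 3 values of 443 occupy positions 2–4 → each gets rank 4.
The 2 values of 439 occupy positions 5–6 → each gets rank 6.
The 2 values of 417 occupy positions 7–8 → each gets rank 8.
B has value 439 ms → rank 6.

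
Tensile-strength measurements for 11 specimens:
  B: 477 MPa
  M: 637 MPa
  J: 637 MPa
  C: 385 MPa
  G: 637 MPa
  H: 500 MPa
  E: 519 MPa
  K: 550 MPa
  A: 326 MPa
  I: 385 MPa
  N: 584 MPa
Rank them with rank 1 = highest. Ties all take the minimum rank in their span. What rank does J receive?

Sorted (descending): 637, 637, 637, 584, 550, 519, 500, 477, 385, 385, 326
The 3 values of 637 occupy positions 1–3 → each gets rank 1.
The 2 values of 385 occupy positions 9–10 → each gets rank 9.
J has value 637 MPa → rank 1.

1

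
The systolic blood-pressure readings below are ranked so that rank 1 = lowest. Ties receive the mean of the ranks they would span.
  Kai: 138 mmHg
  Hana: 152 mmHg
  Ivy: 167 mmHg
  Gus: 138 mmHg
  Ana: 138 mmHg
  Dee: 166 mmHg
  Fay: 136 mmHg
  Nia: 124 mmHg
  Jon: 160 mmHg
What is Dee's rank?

8

Sorted (ascending): 124, 136, 138, 138, 138, 152, 160, 166, 167
The 3 values of 138 occupy positions 3–5 → average rank 4.
Dee has value 166 mmHg → rank 8.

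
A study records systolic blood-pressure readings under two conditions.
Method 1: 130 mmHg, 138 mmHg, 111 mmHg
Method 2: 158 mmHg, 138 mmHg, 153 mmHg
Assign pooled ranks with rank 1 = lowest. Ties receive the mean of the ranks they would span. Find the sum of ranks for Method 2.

14.5

Sorted (ascending): 111, 130, 138, 138, 153, 158
The 2 values of 138 occupy positions 3–4 → average rank (3+4)/2 = 3.5.
Method 2 values → pooled ranks: 158→6, 138→3.5, 153→5
Rank sum = 6 + 3.5 + 5 = 14.5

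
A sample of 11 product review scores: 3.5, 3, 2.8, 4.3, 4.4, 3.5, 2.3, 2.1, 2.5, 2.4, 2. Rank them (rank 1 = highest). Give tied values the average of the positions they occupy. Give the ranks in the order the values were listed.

3.5, 5, 6, 2, 1, 3.5, 9, 10, 7, 8, 11

Sorted (descending): 4.4, 4.3, 3.5, 3.5, 3, 2.8, 2.5, 2.4, 2.3, 2.1, 2
The 2 values of 3.5 occupy positions 3–4 → average rank (3+4)/2 = 3.5.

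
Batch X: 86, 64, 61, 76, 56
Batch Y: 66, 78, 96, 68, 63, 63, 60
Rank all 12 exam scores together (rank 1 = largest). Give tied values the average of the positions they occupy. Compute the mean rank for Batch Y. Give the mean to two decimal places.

Sorted (descending): 96, 86, 78, 76, 68, 66, 64, 63, 63, 61, 60, 56
The 2 values of 63 occupy positions 8–9 → average rank (8+9)/2 = 8.5.
Batch Y values → pooled ranks: 66→6, 78→3, 96→1, 68→5, 63→8.5, 63→8.5, 60→11
Mean rank = (6 + 3 + 1 + 5 + 8.5 + 8.5 + 11) / 7 = 6.14

6.14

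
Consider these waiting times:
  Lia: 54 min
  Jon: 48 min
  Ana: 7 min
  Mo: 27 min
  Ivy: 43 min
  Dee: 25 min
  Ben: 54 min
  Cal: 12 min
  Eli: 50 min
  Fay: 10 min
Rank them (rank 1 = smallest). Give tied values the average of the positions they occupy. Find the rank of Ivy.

6

Sorted (ascending): 7, 10, 12, 25, 27, 43, 48, 50, 54, 54
The 2 values of 54 occupy positions 9–10 → average rank (9+10)/2 = 9.5.
Ivy has value 43 min → rank 6.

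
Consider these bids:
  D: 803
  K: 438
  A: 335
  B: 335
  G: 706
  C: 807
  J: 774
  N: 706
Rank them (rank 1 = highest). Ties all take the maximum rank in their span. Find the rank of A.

Sorted (descending): 807, 803, 774, 706, 706, 438, 335, 335
The 2 values of 706 occupy positions 4–5 → each gets rank 5.
The 2 values of 335 occupy positions 7–8 → each gets rank 8.
A has value 335 → rank 8.

8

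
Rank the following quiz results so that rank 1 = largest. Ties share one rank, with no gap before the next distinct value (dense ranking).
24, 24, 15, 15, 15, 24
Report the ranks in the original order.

1, 1, 2, 2, 2, 1

Sorted (descending): 24, 24, 24, 15, 15, 15
The 3 values of 24 share dense rank 1.
The 3 values of 15 share dense rank 2.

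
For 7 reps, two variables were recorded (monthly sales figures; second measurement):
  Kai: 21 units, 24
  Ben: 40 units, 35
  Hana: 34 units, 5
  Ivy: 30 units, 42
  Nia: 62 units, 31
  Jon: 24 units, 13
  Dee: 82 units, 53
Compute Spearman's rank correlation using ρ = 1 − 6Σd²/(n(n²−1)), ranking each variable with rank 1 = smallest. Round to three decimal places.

0.536

Ranks of variable 1: 1, 5, 4, 3, 6, 2, 7
Ranks of variable 2: 3, 5, 1, 6, 4, 2, 7
d = r₁ − r₂: -2, 0, 3, -3, 2, 0, 0
d²: 4, 0, 9, 9, 4, 0, 0; Σd² = 26
ρ = 1 − 6·26/(7·48) = 1 − 156/336 = 0.536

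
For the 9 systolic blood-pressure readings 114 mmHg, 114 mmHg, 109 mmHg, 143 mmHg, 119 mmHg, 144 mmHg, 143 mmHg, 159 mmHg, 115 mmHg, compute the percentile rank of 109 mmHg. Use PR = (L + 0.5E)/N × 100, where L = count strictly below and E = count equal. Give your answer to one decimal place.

N = 9.
Strictly below 109: 0. Equal to 109: 1.
PR = (0 + 0.5·1)/9 × 100 = 5.6

5.6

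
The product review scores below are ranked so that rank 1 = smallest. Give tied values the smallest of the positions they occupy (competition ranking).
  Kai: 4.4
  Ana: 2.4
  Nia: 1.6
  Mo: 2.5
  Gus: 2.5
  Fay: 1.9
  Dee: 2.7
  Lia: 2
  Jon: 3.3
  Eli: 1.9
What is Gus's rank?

6

Sorted (ascending): 1.6, 1.9, 1.9, 2, 2.4, 2.5, 2.5, 2.7, 3.3, 4.4
The 2 values of 1.9 occupy positions 2–3 → each gets rank 2.
The 2 values of 2.5 occupy positions 6–7 → each gets rank 6.
Gus has value 2.5 → rank 6.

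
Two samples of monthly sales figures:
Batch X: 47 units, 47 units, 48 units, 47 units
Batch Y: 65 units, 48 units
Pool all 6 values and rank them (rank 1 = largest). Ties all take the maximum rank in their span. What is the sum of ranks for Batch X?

Sorted (descending): 65, 48, 48, 47, 47, 47
The 2 values of 48 occupy positions 2–3 → each gets rank 3.
The 3 values of 47 occupy positions 4–6 → each gets rank 6.
Batch X values → pooled ranks: 47→6, 47→6, 48→3, 47→6
Rank sum = 6 + 6 + 3 + 6 = 21

21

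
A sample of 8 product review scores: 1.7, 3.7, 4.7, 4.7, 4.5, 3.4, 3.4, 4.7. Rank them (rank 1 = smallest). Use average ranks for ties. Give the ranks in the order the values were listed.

Sorted (ascending): 1.7, 3.4, 3.4, 3.7, 4.5, 4.7, 4.7, 4.7
The 2 values of 3.4 occupy positions 2–3 → average rank (2+3)/2 = 2.5.
The 3 values of 4.7 occupy positions 6–8 → average rank 7.

1, 4, 7, 7, 5, 2.5, 2.5, 7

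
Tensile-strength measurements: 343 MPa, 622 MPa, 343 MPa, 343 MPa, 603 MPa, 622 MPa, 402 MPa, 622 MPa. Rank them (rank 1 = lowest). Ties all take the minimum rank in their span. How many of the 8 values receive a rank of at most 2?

3

Sorted (ascending): 343, 343, 343, 402, 603, 622, 622, 622
The 3 values of 343 occupy positions 1–3 → each gets rank 1.
The 3 values of 622 occupy positions 6–8 → each gets rank 6.
Ranks ≤ 2: {1, 1, 1} → 3 values.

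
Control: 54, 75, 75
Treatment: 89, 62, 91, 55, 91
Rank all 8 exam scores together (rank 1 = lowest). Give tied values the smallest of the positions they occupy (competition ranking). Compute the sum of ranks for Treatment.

25

Sorted (ascending): 54, 55, 62, 75, 75, 89, 91, 91
The 2 values of 75 occupy positions 4–5 → each gets rank 4.
The 2 values of 91 occupy positions 7–8 → each gets rank 7.
Treatment values → pooled ranks: 89→6, 62→3, 91→7, 55→2, 91→7
Rank sum = 6 + 3 + 7 + 2 + 7 = 25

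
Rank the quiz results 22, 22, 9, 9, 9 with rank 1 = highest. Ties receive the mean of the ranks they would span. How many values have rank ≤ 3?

Sorted (descending): 22, 22, 9, 9, 9
The 2 values of 22 occupy positions 1–2 → average rank (1+2)/2 = 1.5.
The 3 values of 9 occupy positions 3–5 → average rank 4.
Ranks ≤ 3: {1.5, 1.5} → 2 values.

2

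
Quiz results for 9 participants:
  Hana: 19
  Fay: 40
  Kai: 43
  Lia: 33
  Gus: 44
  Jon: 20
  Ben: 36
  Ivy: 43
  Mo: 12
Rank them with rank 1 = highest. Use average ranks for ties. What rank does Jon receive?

Sorted (descending): 44, 43, 43, 40, 36, 33, 20, 19, 12
The 2 values of 43 occupy positions 2–3 → average rank (2+3)/2 = 2.5.
Jon has value 20 → rank 7.

7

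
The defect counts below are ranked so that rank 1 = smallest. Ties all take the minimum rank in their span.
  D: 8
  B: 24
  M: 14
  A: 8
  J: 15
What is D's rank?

Sorted (ascending): 8, 8, 14, 15, 24
The 2 values of 8 occupy positions 1–2 → each gets rank 1.
D has value 8 → rank 1.

1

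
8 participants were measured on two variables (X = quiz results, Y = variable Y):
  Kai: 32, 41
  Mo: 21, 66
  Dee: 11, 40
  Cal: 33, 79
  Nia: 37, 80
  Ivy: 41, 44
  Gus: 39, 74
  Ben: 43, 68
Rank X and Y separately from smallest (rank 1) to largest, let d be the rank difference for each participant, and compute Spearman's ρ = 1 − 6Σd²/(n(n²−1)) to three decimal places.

Ranks of variable 1: 3, 2, 1, 4, 5, 7, 6, 8
Ranks of variable 2: 2, 4, 1, 7, 8, 3, 6, 5
d = r₁ − r₂: 1, -2, 0, -3, -3, 4, 0, 3
d²: 1, 4, 0, 9, 9, 16, 0, 9; Σd² = 48
ρ = 1 − 6·48/(8·63) = 1 − 288/504 = 0.429

0.429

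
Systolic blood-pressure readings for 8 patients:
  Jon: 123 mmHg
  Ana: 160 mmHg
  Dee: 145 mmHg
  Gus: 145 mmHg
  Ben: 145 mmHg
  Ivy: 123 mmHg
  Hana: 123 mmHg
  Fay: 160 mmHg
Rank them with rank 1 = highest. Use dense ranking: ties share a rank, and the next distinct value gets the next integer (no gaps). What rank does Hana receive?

3

Sorted (descending): 160, 160, 145, 145, 145, 123, 123, 123
The 2 values of 160 share dense rank 1.
The 3 values of 145 share dense rank 2.
The 3 values of 123 share dense rank 3.
Hana has value 123 mmHg → rank 3.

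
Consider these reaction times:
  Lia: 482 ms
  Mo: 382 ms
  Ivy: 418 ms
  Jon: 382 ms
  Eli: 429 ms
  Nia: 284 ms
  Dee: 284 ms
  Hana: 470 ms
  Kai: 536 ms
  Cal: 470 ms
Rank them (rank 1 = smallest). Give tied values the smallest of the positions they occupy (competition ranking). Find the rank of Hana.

Sorted (ascending): 284, 284, 382, 382, 418, 429, 470, 470, 482, 536
The 2 values of 284 occupy positions 1–2 → each gets rank 1.
The 2 values of 382 occupy positions 3–4 → each gets rank 3.
The 2 values of 470 occupy positions 7–8 → each gets rank 7.
Hana has value 470 ms → rank 7.

7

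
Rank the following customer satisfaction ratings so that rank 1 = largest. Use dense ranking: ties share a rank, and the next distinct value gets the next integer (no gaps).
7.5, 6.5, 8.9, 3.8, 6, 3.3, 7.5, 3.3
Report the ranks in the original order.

2, 3, 1, 5, 4, 6, 2, 6

Sorted (descending): 8.9, 7.5, 7.5, 6.5, 6, 3.8, 3.3, 3.3
The 2 values of 7.5 share dense rank 2.
The 2 values of 3.3 share dense rank 6.
Remaining distinct values take the next consecutive integers.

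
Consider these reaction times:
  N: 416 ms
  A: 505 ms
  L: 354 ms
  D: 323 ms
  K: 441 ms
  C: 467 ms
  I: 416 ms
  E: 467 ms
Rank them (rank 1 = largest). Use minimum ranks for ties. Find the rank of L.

Sorted (descending): 505, 467, 467, 441, 416, 416, 354, 323
The 2 values of 467 occupy positions 2–3 → each gets rank 2.
The 2 values of 416 occupy positions 5–6 → each gets rank 5.
L has value 354 ms → rank 7.

7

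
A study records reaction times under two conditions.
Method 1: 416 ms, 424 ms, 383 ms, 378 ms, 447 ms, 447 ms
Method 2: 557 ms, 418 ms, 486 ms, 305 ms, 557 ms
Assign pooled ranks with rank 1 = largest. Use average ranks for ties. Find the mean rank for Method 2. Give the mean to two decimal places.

4.80

Sorted (descending): 557, 557, 486, 447, 447, 424, 418, 416, 383, 378, 305
The 2 values of 557 occupy positions 1–2 → average rank (1+2)/2 = 1.5.
The 2 values of 447 occupy positions 4–5 → average rank (4+5)/2 = 4.5.
Method 2 values → pooled ranks: 557→1.5, 418→7, 486→3, 305→11, 557→1.5
Mean rank = (1.5 + 7 + 3 + 11 + 1.5) / 5 = 4.80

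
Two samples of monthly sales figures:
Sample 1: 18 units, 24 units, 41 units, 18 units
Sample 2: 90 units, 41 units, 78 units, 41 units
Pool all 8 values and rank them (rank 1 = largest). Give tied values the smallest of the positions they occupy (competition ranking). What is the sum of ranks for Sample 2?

9

Sorted (descending): 90, 78, 41, 41, 41, 24, 18, 18
The 3 values of 41 occupy positions 3–5 → each gets rank 3.
The 2 values of 18 occupy positions 7–8 → each gets rank 7.
Sample 2 values → pooled ranks: 90→1, 41→3, 78→2, 41→3
Rank sum = 1 + 3 + 2 + 3 = 9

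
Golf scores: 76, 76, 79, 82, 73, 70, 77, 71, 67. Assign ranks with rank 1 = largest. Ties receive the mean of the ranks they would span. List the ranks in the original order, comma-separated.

4.5, 4.5, 2, 1, 6, 8, 3, 7, 9

Sorted (descending): 82, 79, 77, 76, 76, 73, 71, 70, 67
The 2 values of 76 occupy positions 4–5 → average rank (4+5)/2 = 4.5.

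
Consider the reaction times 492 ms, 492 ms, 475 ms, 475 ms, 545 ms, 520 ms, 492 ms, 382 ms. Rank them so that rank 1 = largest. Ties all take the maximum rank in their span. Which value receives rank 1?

Sorted (descending): 545, 520, 492, 492, 492, 475, 475, 382
The 3 values of 492 occupy positions 3–5 → each gets rank 5.
The 2 values of 475 occupy positions 6–7 → each gets rank 7.
Rank 1 → value 545.

545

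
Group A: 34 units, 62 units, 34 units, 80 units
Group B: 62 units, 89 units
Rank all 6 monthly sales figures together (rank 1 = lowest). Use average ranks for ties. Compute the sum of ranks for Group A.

11.5

Sorted (ascending): 34, 34, 62, 62, 80, 89
The 2 values of 34 occupy positions 1–2 → average rank (1+2)/2 = 1.5.
The 2 values of 62 occupy positions 3–4 → average rank (3+4)/2 = 3.5.
Group A values → pooled ranks: 34→1.5, 62→3.5, 34→1.5, 80→5
Rank sum = 1.5 + 3.5 + 1.5 + 5 = 11.5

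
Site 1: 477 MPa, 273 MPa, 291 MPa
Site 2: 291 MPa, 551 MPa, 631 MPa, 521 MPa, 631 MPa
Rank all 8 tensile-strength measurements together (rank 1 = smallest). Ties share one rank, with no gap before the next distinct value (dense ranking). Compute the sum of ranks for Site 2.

23

Sorted (ascending): 273, 291, 291, 477, 521, 551, 631, 631
The 2 values of 291 share dense rank 2.
The 2 values of 631 share dense rank 6.
Remaining distinct values take the next consecutive integers.
Site 2 values → pooled ranks: 291→2, 551→5, 631→6, 521→4, 631→6
Rank sum = 2 + 5 + 6 + 4 + 6 = 23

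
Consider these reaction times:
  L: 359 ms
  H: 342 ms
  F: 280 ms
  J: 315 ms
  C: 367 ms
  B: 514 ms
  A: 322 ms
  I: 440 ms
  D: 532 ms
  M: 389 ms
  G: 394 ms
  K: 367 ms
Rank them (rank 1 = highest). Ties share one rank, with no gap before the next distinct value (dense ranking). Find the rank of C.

6

Sorted (descending): 532, 514, 440, 394, 389, 367, 367, 359, 342, 322, 315, 280
The 2 values of 367 share dense rank 6.
Remaining distinct values take the next consecutive integers.
C has value 367 ms → rank 6.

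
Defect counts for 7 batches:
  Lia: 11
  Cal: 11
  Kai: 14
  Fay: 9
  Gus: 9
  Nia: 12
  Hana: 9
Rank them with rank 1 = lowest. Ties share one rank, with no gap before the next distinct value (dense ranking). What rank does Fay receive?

Sorted (ascending): 9, 9, 9, 11, 11, 12, 14
The 3 values of 9 share dense rank 1.
The 2 values of 11 share dense rank 2.
Remaining distinct values take the next consecutive integers.
Fay has value 9 → rank 1.

1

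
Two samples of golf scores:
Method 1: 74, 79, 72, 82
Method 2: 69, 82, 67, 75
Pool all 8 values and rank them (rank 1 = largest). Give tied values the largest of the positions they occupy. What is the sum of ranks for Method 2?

21

Sorted (descending): 82, 82, 79, 75, 74, 72, 69, 67
The 2 values of 82 occupy positions 1–2 → each gets rank 2.
Method 2 values → pooled ranks: 69→7, 82→2, 67→8, 75→4
Rank sum = 7 + 2 + 8 + 4 = 21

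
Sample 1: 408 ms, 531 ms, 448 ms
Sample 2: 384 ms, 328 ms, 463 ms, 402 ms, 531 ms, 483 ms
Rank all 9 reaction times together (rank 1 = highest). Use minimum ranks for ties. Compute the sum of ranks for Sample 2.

32

Sorted (descending): 531, 531, 483, 463, 448, 408, 402, 384, 328
The 2 values of 531 occupy positions 1–2 → each gets rank 1.
Sample 2 values → pooled ranks: 384→8, 328→9, 463→4, 402→7, 531→1, 483→3
Rank sum = 8 + 9 + 4 + 7 + 1 + 3 = 32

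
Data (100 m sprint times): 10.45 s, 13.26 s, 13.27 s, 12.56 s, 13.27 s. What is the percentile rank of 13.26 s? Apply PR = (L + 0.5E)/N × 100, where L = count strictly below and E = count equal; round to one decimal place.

50.0

N = 5.
Strictly below 13.26: 2. Equal to 13.26: 1.
PR = (2 + 0.5·1)/5 × 100 = 50.0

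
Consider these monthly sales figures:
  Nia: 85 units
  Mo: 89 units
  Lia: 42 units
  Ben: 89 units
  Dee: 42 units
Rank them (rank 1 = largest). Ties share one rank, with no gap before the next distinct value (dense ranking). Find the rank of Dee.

Sorted (descending): 89, 89, 85, 42, 42
The 2 values of 89 share dense rank 1.
The 2 values of 42 share dense rank 3.
Remaining distinct values take the next consecutive integers.
Dee has value 42 units → rank 3.

3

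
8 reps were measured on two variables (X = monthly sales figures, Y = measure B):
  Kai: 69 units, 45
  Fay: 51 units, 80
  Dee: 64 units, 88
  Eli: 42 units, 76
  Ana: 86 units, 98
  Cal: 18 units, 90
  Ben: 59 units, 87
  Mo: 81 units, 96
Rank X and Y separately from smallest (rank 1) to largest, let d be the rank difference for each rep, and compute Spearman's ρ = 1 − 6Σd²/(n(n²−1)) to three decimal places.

Ranks of variable 1: 6, 3, 5, 2, 8, 1, 4, 7
Ranks of variable 2: 1, 3, 5, 2, 8, 6, 4, 7
d = r₁ − r₂: 5, 0, 0, 0, 0, -5, 0, 0
d²: 25, 0, 0, 0, 0, 25, 0, 0; Σd² = 50
ρ = 1 − 6·50/(8·63) = 1 − 300/504 = 0.405

0.405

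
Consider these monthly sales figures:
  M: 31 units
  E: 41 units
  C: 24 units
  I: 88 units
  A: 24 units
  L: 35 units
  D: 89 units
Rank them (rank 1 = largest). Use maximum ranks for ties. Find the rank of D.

Sorted (descending): 89, 88, 41, 35, 31, 24, 24
The 2 values of 24 occupy positions 6–7 → each gets rank 7.
D has value 89 units → rank 1.

1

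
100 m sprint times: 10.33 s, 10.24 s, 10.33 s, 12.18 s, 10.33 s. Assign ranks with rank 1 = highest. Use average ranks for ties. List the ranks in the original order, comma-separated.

Sorted (descending): 12.18, 10.33, 10.33, 10.33, 10.24
The 3 values of 10.33 occupy positions 2–4 → average rank 3.

3, 5, 3, 1, 3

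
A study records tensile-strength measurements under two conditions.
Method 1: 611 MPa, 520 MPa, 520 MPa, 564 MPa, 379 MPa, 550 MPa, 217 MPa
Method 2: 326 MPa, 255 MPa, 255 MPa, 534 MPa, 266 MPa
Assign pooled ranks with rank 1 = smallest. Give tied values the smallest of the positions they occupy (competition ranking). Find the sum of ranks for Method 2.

22

Sorted (ascending): 217, 255, 255, 266, 326, 379, 520, 520, 534, 550, 564, 611
The 2 values of 255 occupy positions 2–3 → each gets rank 2.
The 2 values of 520 occupy positions 7–8 → each gets rank 7.
Method 2 values → pooled ranks: 326→5, 255→2, 255→2, 534→9, 266→4
Rank sum = 5 + 2 + 2 + 9 + 4 = 22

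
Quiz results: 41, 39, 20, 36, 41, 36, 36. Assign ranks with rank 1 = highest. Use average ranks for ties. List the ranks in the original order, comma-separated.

1.5, 3, 7, 5, 1.5, 5, 5

Sorted (descending): 41, 41, 39, 36, 36, 36, 20
The 2 values of 41 occupy positions 1–2 → average rank (1+2)/2 = 1.5.
The 3 values of 36 occupy positions 4–6 → average rank 5.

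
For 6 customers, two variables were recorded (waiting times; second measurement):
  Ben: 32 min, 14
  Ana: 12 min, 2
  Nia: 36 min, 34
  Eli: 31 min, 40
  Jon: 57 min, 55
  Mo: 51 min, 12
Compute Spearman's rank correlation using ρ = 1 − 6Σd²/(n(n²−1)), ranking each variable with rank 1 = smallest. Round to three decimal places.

Ranks of variable 1: 3, 1, 4, 2, 6, 5
Ranks of variable 2: 3, 1, 4, 5, 6, 2
d = r₁ − r₂: 0, 0, 0, -3, 0, 3
d²: 0, 0, 0, 9, 0, 9; Σd² = 18
ρ = 1 − 6·18/(6·35) = 1 − 108/210 = 0.486

0.486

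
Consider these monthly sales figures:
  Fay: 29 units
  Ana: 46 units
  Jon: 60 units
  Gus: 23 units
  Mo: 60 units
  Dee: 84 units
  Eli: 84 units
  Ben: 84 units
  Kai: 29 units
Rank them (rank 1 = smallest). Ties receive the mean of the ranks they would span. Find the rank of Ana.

4

Sorted (ascending): 23, 29, 29, 46, 60, 60, 84, 84, 84
The 2 values of 29 occupy positions 2–3 → average rank (2+3)/2 = 2.5.
The 2 values of 60 occupy positions 5–6 → average rank (5+6)/2 = 5.5.
The 3 values of 84 occupy positions 7–9 → average rank 8.
Ana has value 46 units → rank 4.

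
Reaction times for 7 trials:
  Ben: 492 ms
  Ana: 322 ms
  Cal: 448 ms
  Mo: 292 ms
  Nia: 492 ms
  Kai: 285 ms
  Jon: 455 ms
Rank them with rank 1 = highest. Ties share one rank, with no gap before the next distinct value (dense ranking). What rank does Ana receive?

Sorted (descending): 492, 492, 455, 448, 322, 292, 285
The 2 values of 492 share dense rank 1.
Remaining distinct values take the next consecutive integers.
Ana has value 322 ms → rank 4.

4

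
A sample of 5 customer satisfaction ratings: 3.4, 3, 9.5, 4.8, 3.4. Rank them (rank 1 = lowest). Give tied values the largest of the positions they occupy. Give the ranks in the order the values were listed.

3, 1, 5, 4, 3

Sorted (ascending): 3, 3.4, 3.4, 4.8, 9.5
The 2 values of 3.4 occupy positions 2–3 → each gets rank 3.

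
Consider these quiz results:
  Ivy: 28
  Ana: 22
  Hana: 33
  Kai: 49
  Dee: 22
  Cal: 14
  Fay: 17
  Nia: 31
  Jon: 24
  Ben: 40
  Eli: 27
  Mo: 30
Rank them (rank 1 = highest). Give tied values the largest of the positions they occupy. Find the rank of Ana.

10

Sorted (descending): 49, 40, 33, 31, 30, 28, 27, 24, 22, 22, 17, 14
The 2 values of 22 occupy positions 9–10 → each gets rank 10.
Ana has value 22 → rank 10.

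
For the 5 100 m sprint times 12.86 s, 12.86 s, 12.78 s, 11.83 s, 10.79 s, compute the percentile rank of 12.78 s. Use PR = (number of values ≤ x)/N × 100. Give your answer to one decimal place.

60.0

N = 5.
Strictly below 12.78: 2. Equal to 12.78: 1.
PR = 3/5 × 100 = 60.0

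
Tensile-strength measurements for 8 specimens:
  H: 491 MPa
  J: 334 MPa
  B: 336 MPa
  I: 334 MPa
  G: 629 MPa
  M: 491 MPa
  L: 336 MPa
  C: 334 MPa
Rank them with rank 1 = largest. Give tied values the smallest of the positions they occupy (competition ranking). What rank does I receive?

6

Sorted (descending): 629, 491, 491, 336, 336, 334, 334, 334
The 2 values of 491 occupy positions 2–3 → each gets rank 2.
The 2 values of 336 occupy positions 4–5 → each gets rank 4.
The 3 values of 334 occupy positions 6–8 → each gets rank 6.
I has value 334 MPa → rank 6.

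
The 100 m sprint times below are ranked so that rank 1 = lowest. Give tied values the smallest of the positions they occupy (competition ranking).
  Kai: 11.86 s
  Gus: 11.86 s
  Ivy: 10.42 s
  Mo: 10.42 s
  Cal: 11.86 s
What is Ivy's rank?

1

Sorted (ascending): 10.42, 10.42, 11.86, 11.86, 11.86
The 2 values of 10.42 occupy positions 1–2 → each gets rank 1.
The 3 values of 11.86 occupy positions 3–5 → each gets rank 3.
Ivy has value 10.42 s → rank 1.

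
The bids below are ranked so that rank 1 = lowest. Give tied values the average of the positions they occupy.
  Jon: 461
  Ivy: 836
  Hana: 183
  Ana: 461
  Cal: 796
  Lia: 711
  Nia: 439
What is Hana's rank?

1

Sorted (ascending): 183, 439, 461, 461, 711, 796, 836
The 2 values of 461 occupy positions 3–4 → average rank (3+4)/2 = 3.5.
Hana has value 183 → rank 1.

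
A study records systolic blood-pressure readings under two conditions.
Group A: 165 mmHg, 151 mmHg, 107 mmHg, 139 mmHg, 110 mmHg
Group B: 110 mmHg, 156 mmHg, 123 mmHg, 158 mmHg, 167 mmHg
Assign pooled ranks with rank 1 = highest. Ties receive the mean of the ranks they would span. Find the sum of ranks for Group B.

23.5

Sorted (descending): 167, 165, 158, 156, 151, 139, 123, 110, 110, 107
The 2 values of 110 occupy positions 8–9 → average rank (8+9)/2 = 8.5.
Group B values → pooled ranks: 110→8.5, 156→4, 123→7, 158→3, 167→1
Rank sum = 8.5 + 4 + 7 + 3 + 1 = 23.5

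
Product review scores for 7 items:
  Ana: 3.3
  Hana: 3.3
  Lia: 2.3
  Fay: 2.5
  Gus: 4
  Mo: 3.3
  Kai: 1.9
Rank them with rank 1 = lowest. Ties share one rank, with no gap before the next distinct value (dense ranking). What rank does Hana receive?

4

Sorted (ascending): 1.9, 2.3, 2.5, 3.3, 3.3, 3.3, 4
The 3 values of 3.3 share dense rank 4.
Remaining distinct values take the next consecutive integers.
Hana has value 3.3 → rank 4.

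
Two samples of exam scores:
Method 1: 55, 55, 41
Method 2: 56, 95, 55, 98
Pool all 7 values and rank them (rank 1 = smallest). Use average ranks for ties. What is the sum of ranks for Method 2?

Sorted (ascending): 41, 55, 55, 55, 56, 95, 98
The 3 values of 55 occupy positions 2–4 → average rank 3.
Method 2 values → pooled ranks: 56→5, 95→6, 55→3, 98→7
Rank sum = 5 + 6 + 3 + 7 = 21

21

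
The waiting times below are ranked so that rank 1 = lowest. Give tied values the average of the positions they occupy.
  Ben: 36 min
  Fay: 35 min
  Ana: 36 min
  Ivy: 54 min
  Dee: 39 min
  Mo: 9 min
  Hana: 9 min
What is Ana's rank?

Sorted (ascending): 9, 9, 35, 36, 36, 39, 54
The 2 values of 9 occupy positions 1–2 → average rank (1+2)/2 = 1.5.
The 2 values of 36 occupy positions 4–5 → average rank (4+5)/2 = 4.5.
Ana has value 36 min → rank 4.5.

4.5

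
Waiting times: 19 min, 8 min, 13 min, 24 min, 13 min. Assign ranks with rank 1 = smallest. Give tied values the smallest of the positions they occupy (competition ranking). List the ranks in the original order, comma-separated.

Sorted (ascending): 8, 13, 13, 19, 24
The 2 values of 13 occupy positions 2–3 → each gets rank 2.

4, 1, 2, 5, 2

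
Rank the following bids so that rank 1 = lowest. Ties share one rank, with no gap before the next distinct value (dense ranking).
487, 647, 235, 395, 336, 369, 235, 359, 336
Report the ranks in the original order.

Sorted (ascending): 235, 235, 336, 336, 359, 369, 395, 487, 647
The 2 values of 235 share dense rank 1.
The 2 values of 336 share dense rank 2.
Remaining distinct values take the next consecutive integers.

6, 7, 1, 5, 2, 4, 1, 3, 2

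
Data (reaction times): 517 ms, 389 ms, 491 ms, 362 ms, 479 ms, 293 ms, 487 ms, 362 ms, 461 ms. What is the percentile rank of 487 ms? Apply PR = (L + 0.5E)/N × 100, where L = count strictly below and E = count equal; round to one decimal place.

72.2

N = 9.
Strictly below 487: 6. Equal to 487: 1.
PR = (6 + 0.5·1)/9 × 100 = 72.2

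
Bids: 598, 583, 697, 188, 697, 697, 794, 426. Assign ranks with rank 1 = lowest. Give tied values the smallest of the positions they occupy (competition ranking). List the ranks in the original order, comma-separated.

Sorted (ascending): 188, 426, 583, 598, 697, 697, 697, 794
The 3 values of 697 occupy positions 5–7 → each gets rank 5.

4, 3, 5, 1, 5, 5, 8, 2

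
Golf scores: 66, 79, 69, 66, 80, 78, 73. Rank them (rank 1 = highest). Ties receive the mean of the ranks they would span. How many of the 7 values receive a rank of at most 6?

Sorted (descending): 80, 79, 78, 73, 69, 66, 66
The 2 values of 66 occupy positions 6–7 → average rank (6+7)/2 = 6.5.
Ranks ≤ 6: {1, 2, 3, 4, 5} → 5 values.

5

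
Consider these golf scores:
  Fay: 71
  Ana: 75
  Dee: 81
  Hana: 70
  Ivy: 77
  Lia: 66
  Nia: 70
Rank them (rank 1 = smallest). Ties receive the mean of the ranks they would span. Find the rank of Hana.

Sorted (ascending): 66, 70, 70, 71, 75, 77, 81
The 2 values of 70 occupy positions 2–3 → average rank (2+3)/2 = 2.5.
Hana has value 70 → rank 2.5.

2.5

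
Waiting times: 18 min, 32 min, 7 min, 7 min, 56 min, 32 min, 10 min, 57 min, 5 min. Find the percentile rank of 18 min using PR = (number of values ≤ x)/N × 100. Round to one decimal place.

55.6

N = 9.
Strictly below 18: 4. Equal to 18: 1.
PR = 5/9 × 100 = 55.6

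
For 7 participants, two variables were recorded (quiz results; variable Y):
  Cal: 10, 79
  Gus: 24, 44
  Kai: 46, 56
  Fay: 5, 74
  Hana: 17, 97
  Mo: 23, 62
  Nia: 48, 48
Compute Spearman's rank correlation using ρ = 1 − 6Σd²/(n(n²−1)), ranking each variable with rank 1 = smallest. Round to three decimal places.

Ranks of variable 1: 2, 5, 6, 1, 3, 4, 7
Ranks of variable 2: 6, 1, 3, 5, 7, 4, 2
d = r₁ − r₂: -4, 4, 3, -4, -4, 0, 5
d²: 16, 16, 9, 16, 16, 0, 25; Σd² = 98
ρ = 1 − 6·98/(7·48) = 1 − 588/336 = -0.750

-0.750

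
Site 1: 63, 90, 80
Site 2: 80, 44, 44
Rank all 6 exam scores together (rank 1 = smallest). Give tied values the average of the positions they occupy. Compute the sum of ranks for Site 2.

7.5

Sorted (ascending): 44, 44, 63, 80, 80, 90
The 2 values of 44 occupy positions 1–2 → average rank (1+2)/2 = 1.5.
The 2 values of 80 occupy positions 4–5 → average rank (4+5)/2 = 4.5.
Site 2 values → pooled ranks: 80→4.5, 44→1.5, 44→1.5
Rank sum = 4.5 + 1.5 + 1.5 = 7.5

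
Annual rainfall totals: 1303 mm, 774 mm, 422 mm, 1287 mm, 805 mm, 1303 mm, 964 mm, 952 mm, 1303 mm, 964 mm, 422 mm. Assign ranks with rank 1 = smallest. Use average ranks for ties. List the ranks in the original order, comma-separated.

10, 3, 1.5, 8, 4, 10, 6.5, 5, 10, 6.5, 1.5

Sorted (ascending): 422, 422, 774, 805, 952, 964, 964, 1287, 1303, 1303, 1303
The 2 values of 422 occupy positions 1–2 → average rank (1+2)/2 = 1.5.
The 2 values of 964 occupy positions 6–7 → average rank (6+7)/2 = 6.5.
The 3 values of 1303 occupy positions 9–11 → average rank 10.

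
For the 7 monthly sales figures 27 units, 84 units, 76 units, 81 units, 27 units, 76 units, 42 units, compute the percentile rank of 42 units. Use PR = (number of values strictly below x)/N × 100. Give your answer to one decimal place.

N = 7.
Strictly below 42: 2. Equal to 42: 1.
PR = 2/7 × 100 = 28.6

28.6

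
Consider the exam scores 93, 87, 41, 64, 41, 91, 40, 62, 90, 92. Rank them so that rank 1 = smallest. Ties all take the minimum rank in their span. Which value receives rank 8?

Sorted (ascending): 40, 41, 41, 62, 64, 87, 90, 91, 92, 93
The 2 values of 41 occupy positions 2–3 → each gets rank 2.
Rank 8 → value 91.

91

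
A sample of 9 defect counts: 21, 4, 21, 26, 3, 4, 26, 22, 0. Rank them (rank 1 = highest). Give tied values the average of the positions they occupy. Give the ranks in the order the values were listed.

4.5, 6.5, 4.5, 1.5, 8, 6.5, 1.5, 3, 9

Sorted (descending): 26, 26, 22, 21, 21, 4, 4, 3, 0
The 2 values of 26 occupy positions 1–2 → average rank (1+2)/2 = 1.5.
The 2 values of 21 occupy positions 4–5 → average rank (4+5)/2 = 4.5.
The 2 values of 4 occupy positions 6–7 → average rank (6+7)/2 = 6.5.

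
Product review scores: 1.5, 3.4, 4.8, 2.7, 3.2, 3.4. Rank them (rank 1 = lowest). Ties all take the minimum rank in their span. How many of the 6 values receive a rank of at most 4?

Sorted (ascending): 1.5, 2.7, 3.2, 3.4, 3.4, 4.8
The 2 values of 3.4 occupy positions 4–5 → each gets rank 4.
Ranks ≤ 4: {1, 2, 3, 4, 4} → 5 values.

5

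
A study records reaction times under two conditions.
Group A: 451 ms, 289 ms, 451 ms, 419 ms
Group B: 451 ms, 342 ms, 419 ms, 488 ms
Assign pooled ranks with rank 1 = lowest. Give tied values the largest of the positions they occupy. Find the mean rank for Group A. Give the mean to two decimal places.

Sorted (ascending): 289, 342, 419, 419, 451, 451, 451, 488
The 2 values of 419 occupy positions 3–4 → each gets rank 4.
The 3 values of 451 occupy positions 5–7 → each gets rank 7.
Group A values → pooled ranks: 451→7, 289→1, 451→7, 419→4
Mean rank = (7 + 1 + 7 + 4) / 4 = 4.75

4.75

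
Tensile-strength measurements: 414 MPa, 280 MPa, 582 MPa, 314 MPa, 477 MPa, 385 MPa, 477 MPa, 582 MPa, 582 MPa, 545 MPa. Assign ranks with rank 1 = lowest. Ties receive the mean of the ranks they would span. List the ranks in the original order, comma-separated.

4, 1, 9, 2, 5.5, 3, 5.5, 9, 9, 7

Sorted (ascending): 280, 314, 385, 414, 477, 477, 545, 582, 582, 582
The 2 values of 477 occupy positions 5–6 → average rank (5+6)/2 = 5.5.
The 3 values of 582 occupy positions 8–10 → average rank 9.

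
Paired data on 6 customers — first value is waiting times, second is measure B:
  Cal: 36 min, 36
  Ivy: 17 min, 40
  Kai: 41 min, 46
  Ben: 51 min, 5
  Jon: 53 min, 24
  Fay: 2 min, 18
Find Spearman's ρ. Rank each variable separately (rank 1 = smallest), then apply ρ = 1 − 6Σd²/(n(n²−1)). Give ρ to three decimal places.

-0.143

Ranks of variable 1: 3, 2, 4, 5, 6, 1
Ranks of variable 2: 4, 5, 6, 1, 3, 2
d = r₁ − r₂: -1, -3, -2, 4, 3, -1
d²: 1, 9, 4, 16, 9, 1; Σd² = 40
ρ = 1 − 6·40/(6·35) = 1 − 240/210 = -0.143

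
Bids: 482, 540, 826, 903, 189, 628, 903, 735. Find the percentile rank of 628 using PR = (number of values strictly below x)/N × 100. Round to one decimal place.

37.5

N = 8.
Strictly below 628: 3. Equal to 628: 1.
PR = 3/8 × 100 = 37.5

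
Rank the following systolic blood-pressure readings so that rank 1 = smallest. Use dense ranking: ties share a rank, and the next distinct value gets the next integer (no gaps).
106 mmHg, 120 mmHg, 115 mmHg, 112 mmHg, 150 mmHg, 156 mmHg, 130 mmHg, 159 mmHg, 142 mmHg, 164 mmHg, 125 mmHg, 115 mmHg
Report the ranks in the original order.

Sorted (ascending): 106, 112, 115, 115, 120, 125, 130, 142, 150, 156, 159, 164
The 2 values of 115 share dense rank 3.
Remaining distinct values take the next consecutive integers.

1, 4, 3, 2, 8, 9, 6, 10, 7, 11, 5, 3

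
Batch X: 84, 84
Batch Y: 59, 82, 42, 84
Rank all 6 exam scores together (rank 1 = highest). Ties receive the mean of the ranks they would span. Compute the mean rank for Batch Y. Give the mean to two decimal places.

4.25

Sorted (descending): 84, 84, 84, 82, 59, 42
The 3 values of 84 occupy positions 1–3 → average rank 2.
Batch Y values → pooled ranks: 59→5, 82→4, 42→6, 84→2
Mean rank = (5 + 4 + 6 + 2) / 4 = 4.25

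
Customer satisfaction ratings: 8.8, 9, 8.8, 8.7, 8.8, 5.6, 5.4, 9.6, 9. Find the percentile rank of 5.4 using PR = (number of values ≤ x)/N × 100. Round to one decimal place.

N = 9.
Strictly below 5.4: 0. Equal to 5.4: 1.
PR = 1/9 × 100 = 11.1

11.1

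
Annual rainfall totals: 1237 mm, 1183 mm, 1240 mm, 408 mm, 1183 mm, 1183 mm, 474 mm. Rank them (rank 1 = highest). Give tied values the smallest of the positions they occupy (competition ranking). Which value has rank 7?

408

Sorted (descending): 1240, 1237, 1183, 1183, 1183, 474, 408
The 3 values of 1183 occupy positions 3–5 → each gets rank 3.
Rank 7 → value 408.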